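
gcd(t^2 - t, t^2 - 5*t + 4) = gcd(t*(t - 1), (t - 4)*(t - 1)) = t - 1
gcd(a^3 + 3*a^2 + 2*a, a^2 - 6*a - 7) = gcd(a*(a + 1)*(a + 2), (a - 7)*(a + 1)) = a + 1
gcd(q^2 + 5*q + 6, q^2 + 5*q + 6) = q^2 + 5*q + 6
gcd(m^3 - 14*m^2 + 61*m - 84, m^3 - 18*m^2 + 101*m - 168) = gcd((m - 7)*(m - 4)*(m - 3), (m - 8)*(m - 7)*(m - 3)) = m^2 - 10*m + 21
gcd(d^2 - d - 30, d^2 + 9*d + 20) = d + 5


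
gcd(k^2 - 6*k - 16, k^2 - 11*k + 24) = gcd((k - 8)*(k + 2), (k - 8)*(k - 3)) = k - 8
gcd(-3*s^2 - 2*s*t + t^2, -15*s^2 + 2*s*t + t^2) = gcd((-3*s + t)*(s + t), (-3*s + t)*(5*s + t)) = 3*s - t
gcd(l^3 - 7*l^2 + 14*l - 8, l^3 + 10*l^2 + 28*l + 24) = 1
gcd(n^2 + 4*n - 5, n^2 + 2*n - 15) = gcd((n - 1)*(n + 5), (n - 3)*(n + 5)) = n + 5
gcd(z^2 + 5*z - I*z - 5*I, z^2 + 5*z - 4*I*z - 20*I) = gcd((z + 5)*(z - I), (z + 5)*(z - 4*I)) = z + 5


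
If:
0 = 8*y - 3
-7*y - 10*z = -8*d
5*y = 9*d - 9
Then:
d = 29/24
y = 3/8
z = 169/240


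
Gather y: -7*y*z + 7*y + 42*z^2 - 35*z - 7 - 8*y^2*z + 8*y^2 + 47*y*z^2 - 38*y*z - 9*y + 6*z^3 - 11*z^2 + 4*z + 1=y^2*(8 - 8*z) + y*(47*z^2 - 45*z - 2) + 6*z^3 + 31*z^2 - 31*z - 6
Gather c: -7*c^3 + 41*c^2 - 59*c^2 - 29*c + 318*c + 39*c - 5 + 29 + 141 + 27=-7*c^3 - 18*c^2 + 328*c + 192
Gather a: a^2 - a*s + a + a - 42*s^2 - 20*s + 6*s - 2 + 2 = a^2 + a*(2 - s) - 42*s^2 - 14*s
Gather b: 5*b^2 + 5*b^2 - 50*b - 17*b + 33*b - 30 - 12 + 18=10*b^2 - 34*b - 24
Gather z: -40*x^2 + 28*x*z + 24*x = -40*x^2 + 28*x*z + 24*x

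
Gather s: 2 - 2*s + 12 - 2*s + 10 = 24 - 4*s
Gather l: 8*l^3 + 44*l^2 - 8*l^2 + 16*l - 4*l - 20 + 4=8*l^3 + 36*l^2 + 12*l - 16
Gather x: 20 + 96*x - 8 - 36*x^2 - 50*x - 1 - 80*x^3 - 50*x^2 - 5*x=-80*x^3 - 86*x^2 + 41*x + 11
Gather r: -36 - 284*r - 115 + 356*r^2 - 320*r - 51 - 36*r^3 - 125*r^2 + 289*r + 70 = -36*r^3 + 231*r^2 - 315*r - 132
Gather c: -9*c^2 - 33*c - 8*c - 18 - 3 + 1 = -9*c^2 - 41*c - 20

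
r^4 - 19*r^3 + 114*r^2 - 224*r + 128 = (r - 8)^2*(r - 2)*(r - 1)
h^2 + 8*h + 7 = (h + 1)*(h + 7)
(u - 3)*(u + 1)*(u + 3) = u^3 + u^2 - 9*u - 9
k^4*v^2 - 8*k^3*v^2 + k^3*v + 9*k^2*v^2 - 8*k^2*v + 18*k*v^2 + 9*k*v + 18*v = (k - 6)*(k - 3)*(k*v + 1)*(k*v + v)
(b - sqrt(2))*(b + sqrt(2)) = b^2 - 2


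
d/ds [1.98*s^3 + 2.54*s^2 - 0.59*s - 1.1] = 5.94*s^2 + 5.08*s - 0.59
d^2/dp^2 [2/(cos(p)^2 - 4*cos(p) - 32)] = 2*(4*sin(p)^4 - 146*sin(p)^2 - 113*cos(p) - 3*cos(3*p) + 46)/(sin(p)^2 + 4*cos(p) + 31)^3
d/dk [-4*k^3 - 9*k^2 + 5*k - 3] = -12*k^2 - 18*k + 5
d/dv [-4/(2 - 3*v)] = -12/(3*v - 2)^2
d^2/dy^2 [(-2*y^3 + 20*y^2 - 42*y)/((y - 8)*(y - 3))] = -32/(y^3 - 24*y^2 + 192*y - 512)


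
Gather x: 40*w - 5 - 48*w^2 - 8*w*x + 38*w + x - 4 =-48*w^2 + 78*w + x*(1 - 8*w) - 9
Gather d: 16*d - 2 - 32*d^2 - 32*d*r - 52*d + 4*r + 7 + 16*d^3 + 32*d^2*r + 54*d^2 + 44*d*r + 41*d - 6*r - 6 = 16*d^3 + d^2*(32*r + 22) + d*(12*r + 5) - 2*r - 1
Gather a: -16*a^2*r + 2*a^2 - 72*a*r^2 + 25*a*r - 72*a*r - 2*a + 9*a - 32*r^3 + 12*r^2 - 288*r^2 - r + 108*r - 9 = a^2*(2 - 16*r) + a*(-72*r^2 - 47*r + 7) - 32*r^3 - 276*r^2 + 107*r - 9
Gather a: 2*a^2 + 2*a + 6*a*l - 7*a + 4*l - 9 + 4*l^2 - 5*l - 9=2*a^2 + a*(6*l - 5) + 4*l^2 - l - 18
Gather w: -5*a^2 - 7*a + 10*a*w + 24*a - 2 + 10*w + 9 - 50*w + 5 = -5*a^2 + 17*a + w*(10*a - 40) + 12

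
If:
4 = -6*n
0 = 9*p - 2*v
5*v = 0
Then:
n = -2/3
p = 0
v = 0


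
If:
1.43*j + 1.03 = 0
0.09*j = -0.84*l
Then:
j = -0.72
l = 0.08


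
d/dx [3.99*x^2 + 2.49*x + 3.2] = 7.98*x + 2.49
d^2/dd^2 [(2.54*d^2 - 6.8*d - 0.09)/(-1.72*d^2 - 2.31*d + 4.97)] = (60.418096*d^3 - 128.68008*d^2 + 350.920248*d + 33.156158)/(5.088448*d^6 + 20.501712*d^5 - 16.575468*d^4 - 106.154433*d^3 + 47.895393*d^2 + 171.177237*d - 122.763473)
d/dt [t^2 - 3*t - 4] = 2*t - 3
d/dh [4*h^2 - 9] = 8*h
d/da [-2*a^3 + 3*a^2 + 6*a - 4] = -6*a^2 + 6*a + 6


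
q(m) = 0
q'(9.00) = 0.00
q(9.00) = 0.00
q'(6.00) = 0.00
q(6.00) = 0.00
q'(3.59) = 0.00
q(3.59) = 0.00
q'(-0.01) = 0.00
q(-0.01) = 0.00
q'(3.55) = 0.00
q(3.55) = 0.00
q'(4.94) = 0.00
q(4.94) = 0.00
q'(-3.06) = 0.00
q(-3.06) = 0.00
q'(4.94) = 0.00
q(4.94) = 0.00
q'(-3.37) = 0.00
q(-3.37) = 0.00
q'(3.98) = 0.00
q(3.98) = 0.00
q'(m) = 0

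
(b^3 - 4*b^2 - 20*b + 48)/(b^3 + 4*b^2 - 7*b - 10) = (b^2 - 2*b - 24)/(b^2 + 6*b + 5)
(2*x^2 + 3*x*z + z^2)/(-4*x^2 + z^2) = (-x - z)/(2*x - z)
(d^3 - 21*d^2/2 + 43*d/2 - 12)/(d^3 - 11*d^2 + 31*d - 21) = (d^2 - 19*d/2 + 12)/(d^2 - 10*d + 21)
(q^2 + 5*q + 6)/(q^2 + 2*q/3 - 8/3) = 3*(q + 3)/(3*q - 4)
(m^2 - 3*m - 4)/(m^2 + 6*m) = (m^2 - 3*m - 4)/(m*(m + 6))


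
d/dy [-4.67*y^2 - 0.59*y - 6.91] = -9.34*y - 0.59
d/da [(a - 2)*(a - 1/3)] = 2*a - 7/3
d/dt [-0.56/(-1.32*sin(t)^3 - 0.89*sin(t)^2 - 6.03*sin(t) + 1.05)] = (-0.9968*sin(t) + 1.1088*cos(2*t) - 4.4856)*cos(t)/(1.32*sin(t)^3 + 0.89*sin(t)^2 + 6.03*sin(t) - 1.05)^2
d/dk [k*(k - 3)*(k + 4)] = 3*k^2 + 2*k - 12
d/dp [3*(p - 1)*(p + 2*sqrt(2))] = 6*p - 3 + 6*sqrt(2)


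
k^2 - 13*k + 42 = (k - 7)*(k - 6)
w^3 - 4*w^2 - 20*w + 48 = (w - 6)*(w - 2)*(w + 4)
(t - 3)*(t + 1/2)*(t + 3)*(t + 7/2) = t^4 + 4*t^3 - 29*t^2/4 - 36*t - 63/4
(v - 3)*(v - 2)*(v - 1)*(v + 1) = v^4 - 5*v^3 + 5*v^2 + 5*v - 6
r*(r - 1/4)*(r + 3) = r^3 + 11*r^2/4 - 3*r/4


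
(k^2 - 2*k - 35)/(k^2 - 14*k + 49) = (k + 5)/(k - 7)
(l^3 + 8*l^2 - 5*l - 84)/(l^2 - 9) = (l^2 + 11*l + 28)/(l + 3)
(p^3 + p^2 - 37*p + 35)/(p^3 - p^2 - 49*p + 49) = (p - 5)/(p - 7)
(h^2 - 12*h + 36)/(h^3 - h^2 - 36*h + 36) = (h - 6)/(h^2 + 5*h - 6)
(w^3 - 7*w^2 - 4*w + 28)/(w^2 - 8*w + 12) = (w^2 - 5*w - 14)/(w - 6)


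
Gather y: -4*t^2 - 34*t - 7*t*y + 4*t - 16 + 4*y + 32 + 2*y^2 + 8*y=-4*t^2 - 30*t + 2*y^2 + y*(12 - 7*t) + 16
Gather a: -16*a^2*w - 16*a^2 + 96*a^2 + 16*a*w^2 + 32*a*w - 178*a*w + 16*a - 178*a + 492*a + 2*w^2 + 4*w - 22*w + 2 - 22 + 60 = a^2*(80 - 16*w) + a*(16*w^2 - 146*w + 330) + 2*w^2 - 18*w + 40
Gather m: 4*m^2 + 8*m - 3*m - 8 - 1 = 4*m^2 + 5*m - 9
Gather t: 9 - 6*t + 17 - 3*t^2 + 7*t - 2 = -3*t^2 + t + 24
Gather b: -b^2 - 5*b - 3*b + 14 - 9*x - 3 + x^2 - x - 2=-b^2 - 8*b + x^2 - 10*x + 9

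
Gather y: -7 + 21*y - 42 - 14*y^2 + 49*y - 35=-14*y^2 + 70*y - 84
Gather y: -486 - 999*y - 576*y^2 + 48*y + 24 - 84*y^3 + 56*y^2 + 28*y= -84*y^3 - 520*y^2 - 923*y - 462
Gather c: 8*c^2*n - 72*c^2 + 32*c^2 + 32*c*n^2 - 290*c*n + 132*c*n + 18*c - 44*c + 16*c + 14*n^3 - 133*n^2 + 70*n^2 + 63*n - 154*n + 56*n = c^2*(8*n - 40) + c*(32*n^2 - 158*n - 10) + 14*n^3 - 63*n^2 - 35*n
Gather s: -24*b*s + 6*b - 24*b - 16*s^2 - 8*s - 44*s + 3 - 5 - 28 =-18*b - 16*s^2 + s*(-24*b - 52) - 30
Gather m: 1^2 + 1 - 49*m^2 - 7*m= -49*m^2 - 7*m + 2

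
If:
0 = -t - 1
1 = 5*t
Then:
No Solution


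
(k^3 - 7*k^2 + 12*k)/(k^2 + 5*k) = (k^2 - 7*k + 12)/(k + 5)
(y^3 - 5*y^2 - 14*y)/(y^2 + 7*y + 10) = y*(y - 7)/(y + 5)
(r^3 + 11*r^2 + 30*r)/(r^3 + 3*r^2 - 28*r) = (r^2 + 11*r + 30)/(r^2 + 3*r - 28)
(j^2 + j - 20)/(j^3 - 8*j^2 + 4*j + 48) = (j + 5)/(j^2 - 4*j - 12)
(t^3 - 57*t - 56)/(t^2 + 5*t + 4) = (t^2 - t - 56)/(t + 4)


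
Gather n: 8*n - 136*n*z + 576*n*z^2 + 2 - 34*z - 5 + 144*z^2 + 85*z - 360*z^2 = n*(576*z^2 - 136*z + 8) - 216*z^2 + 51*z - 3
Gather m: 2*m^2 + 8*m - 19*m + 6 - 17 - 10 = 2*m^2 - 11*m - 21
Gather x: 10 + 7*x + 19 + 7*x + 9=14*x + 38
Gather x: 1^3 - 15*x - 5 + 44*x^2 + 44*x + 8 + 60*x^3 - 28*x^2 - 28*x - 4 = 60*x^3 + 16*x^2 + x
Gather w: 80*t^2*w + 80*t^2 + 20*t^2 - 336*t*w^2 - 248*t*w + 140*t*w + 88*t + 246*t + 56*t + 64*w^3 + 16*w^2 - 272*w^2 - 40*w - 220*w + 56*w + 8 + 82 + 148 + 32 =100*t^2 + 390*t + 64*w^3 + w^2*(-336*t - 256) + w*(80*t^2 - 108*t - 204) + 270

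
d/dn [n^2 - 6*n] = 2*n - 6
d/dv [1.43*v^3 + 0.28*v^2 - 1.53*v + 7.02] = 4.29*v^2 + 0.56*v - 1.53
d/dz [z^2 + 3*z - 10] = 2*z + 3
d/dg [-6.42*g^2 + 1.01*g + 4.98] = 1.01 - 12.84*g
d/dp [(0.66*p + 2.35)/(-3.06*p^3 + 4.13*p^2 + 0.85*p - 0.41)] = (4.0392*p^3 + 18.8472*p^2 - 19.411*p - 2.2681)/(9.3636*p^6 - 25.2756*p^5 + 11.8549*p^4 + 9.5302*p^3 - 2.6641*p^2 - 0.697*p + 0.1681)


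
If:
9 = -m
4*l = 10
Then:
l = 5/2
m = -9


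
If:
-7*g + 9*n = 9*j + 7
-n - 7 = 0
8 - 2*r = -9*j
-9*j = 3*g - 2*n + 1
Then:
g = -55/4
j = 35/12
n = -7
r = 137/8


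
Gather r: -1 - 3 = -4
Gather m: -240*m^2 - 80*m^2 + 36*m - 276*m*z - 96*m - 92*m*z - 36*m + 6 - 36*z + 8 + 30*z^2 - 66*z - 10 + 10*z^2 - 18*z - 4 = -320*m^2 + m*(-368*z - 96) + 40*z^2 - 120*z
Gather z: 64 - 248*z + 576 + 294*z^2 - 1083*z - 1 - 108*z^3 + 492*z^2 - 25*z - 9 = -108*z^3 + 786*z^2 - 1356*z + 630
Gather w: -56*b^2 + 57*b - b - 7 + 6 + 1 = -56*b^2 + 56*b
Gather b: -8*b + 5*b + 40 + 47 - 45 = 42 - 3*b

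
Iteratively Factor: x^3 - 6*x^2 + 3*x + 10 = (x - 2)*(x^2 - 4*x - 5) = (x - 2)*(x + 1)*(x - 5)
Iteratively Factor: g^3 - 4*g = (g + 2)*(g^2 - 2*g) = g*(g + 2)*(g - 2)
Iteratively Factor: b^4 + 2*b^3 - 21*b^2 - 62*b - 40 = (b + 2)*(b^3 - 21*b - 20) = (b + 1)*(b + 2)*(b^2 - b - 20) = (b + 1)*(b + 2)*(b + 4)*(b - 5)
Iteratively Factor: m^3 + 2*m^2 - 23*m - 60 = (m + 3)*(m^2 - m - 20) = (m + 3)*(m + 4)*(m - 5)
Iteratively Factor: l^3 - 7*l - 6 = (l + 1)*(l^2 - l - 6) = (l + 1)*(l + 2)*(l - 3)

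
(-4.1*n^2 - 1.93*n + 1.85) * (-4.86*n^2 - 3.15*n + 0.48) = 19.926*n^4 + 22.2948*n^3 - 4.8795*n^2 - 6.7539*n + 0.888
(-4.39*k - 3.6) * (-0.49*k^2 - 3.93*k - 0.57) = 2.1511*k^3 + 19.0167*k^2 + 16.6503*k + 2.052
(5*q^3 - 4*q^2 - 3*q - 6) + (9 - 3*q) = 5*q^3 - 4*q^2 - 6*q + 3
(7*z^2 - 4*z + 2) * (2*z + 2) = 14*z^3 + 6*z^2 - 4*z + 4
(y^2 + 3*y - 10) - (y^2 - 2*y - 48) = 5*y + 38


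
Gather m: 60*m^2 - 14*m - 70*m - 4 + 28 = 60*m^2 - 84*m + 24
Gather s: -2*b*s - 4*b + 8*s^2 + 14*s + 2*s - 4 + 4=-4*b + 8*s^2 + s*(16 - 2*b)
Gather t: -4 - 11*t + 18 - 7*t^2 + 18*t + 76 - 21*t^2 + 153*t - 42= -28*t^2 + 160*t + 48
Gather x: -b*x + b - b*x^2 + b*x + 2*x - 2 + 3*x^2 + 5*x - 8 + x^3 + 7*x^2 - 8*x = b + x^3 + x^2*(10 - b) - x - 10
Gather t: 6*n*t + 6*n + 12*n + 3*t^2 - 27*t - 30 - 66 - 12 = 18*n + 3*t^2 + t*(6*n - 27) - 108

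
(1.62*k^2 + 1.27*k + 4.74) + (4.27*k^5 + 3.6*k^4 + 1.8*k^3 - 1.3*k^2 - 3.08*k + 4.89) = 4.27*k^5 + 3.6*k^4 + 1.8*k^3 + 0.32*k^2 - 1.81*k + 9.63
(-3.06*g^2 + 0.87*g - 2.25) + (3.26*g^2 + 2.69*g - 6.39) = 0.2*g^2 + 3.56*g - 8.64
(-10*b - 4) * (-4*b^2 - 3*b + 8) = 40*b^3 + 46*b^2 - 68*b - 32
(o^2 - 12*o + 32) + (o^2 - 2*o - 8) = 2*o^2 - 14*o + 24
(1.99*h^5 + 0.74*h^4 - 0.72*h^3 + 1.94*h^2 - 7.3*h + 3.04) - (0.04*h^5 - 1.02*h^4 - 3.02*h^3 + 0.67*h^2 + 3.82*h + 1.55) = 1.95*h^5 + 1.76*h^4 + 2.3*h^3 + 1.27*h^2 - 11.12*h + 1.49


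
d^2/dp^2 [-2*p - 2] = 0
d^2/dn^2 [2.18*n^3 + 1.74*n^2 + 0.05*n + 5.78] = 13.08*n + 3.48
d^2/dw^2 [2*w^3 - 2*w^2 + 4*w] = 12*w - 4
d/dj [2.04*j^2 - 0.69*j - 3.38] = 4.08*j - 0.69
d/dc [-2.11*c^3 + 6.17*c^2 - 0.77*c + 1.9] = -6.33*c^2 + 12.34*c - 0.77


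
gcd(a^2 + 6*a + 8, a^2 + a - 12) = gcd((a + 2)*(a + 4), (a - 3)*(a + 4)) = a + 4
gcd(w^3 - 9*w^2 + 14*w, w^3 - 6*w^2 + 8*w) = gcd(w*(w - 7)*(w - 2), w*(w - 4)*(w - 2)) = w^2 - 2*w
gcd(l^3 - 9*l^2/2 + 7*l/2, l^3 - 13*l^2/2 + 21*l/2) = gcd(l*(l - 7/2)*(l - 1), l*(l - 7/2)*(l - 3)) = l^2 - 7*l/2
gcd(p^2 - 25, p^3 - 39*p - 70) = p + 5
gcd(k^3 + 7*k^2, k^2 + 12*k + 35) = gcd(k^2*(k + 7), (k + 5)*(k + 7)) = k + 7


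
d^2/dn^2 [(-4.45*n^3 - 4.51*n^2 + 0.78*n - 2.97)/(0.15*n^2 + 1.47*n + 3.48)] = (-1.11022302462516e-16*n^5 - 3.5527136788005e-15*n^4 - 12.5622*n^3 - 122.86215*n^2 - 329.71995*n - 126.95121)/(0.003375*n^6 + 0.099225*n^5 + 1.207305*n^4 + 7.780563*n^3 + 28.009476*n^2 + 53.406864*n + 42.144192)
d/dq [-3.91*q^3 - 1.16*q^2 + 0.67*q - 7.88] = -11.73*q^2 - 2.32*q + 0.67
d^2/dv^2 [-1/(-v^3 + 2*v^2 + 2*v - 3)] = 2*((2 - 3*v)*(v^3 - 2*v^2 - 2*v + 3) + (-3*v^2 + 4*v + 2)^2)/(v^3 - 2*v^2 - 2*v + 3)^3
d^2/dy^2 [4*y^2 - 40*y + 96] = 8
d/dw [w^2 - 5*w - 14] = 2*w - 5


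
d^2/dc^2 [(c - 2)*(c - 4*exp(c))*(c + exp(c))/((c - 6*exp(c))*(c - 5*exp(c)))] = (8*c^6 - 48*c^5*exp(c) - 16*c^5 - 318*c^4*exp(2*c) - 120*c^4*exp(c) + 32*c^4 + 2606*c^3*exp(3*c) + 3516*c^3*exp(2*c) - 84*c^3*exp(c) - 32*c^3 - 4020*c^2*exp(4*c) - 17452*c^2*exp(3*c) - 2712*c^2*exp(2*c) + 408*c^2*exp(c) + 24120*c*exp(4*c) + 16544*c*exp(3*c) - 1608*c*exp(2*c) - 24120*exp(4*c) + 1816*exp(3*c))*exp(c)/(c^6 - 33*c^5*exp(c) + 453*c^4*exp(2*c) - 3311*c^3*exp(3*c) + 13590*c^2*exp(4*c) - 29700*c*exp(5*c) + 27000*exp(6*c))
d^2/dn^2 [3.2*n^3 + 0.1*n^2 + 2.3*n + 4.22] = 19.2*n + 0.2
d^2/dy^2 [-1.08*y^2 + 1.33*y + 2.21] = -2.16000000000000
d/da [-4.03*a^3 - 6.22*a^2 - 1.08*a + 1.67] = -12.09*a^2 - 12.44*a - 1.08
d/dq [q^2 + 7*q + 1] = 2*q + 7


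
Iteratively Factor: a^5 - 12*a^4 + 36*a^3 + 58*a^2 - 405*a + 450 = (a - 2)*(a^4 - 10*a^3 + 16*a^2 + 90*a - 225) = (a - 3)*(a - 2)*(a^3 - 7*a^2 - 5*a + 75) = (a - 5)*(a - 3)*(a - 2)*(a^2 - 2*a - 15) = (a - 5)*(a - 3)*(a - 2)*(a + 3)*(a - 5)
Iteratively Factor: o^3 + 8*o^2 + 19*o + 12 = (o + 1)*(o^2 + 7*o + 12) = (o + 1)*(o + 3)*(o + 4)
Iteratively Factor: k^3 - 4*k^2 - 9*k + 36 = (k - 3)*(k^2 - k - 12) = (k - 3)*(k + 3)*(k - 4)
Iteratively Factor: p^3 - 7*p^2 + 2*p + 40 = (p - 5)*(p^2 - 2*p - 8) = (p - 5)*(p + 2)*(p - 4)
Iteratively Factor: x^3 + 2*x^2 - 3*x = (x + 3)*(x^2 - x) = x*(x + 3)*(x - 1)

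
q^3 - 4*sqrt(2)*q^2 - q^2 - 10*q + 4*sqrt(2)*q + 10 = (q - 1)*(q - 5*sqrt(2))*(q + sqrt(2))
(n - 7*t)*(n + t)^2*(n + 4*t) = n^4 - n^3*t - 33*n^2*t^2 - 59*n*t^3 - 28*t^4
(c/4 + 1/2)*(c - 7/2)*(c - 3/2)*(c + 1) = c^4/4 - c^3/2 - 31*c^2/16 + 23*c/16 + 21/8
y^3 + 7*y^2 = y^2*(y + 7)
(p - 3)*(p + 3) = p^2 - 9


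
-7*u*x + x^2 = x*(-7*u + x)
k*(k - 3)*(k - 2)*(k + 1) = k^4 - 4*k^3 + k^2 + 6*k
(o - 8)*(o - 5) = o^2 - 13*o + 40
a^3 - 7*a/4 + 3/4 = (a - 1)*(a - 1/2)*(a + 3/2)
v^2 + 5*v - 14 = (v - 2)*(v + 7)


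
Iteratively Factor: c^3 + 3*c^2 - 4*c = (c - 1)*(c^2 + 4*c) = (c - 1)*(c + 4)*(c)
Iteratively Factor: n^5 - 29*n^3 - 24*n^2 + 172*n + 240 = (n - 3)*(n^4 + 3*n^3 - 20*n^2 - 84*n - 80) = (n - 3)*(n + 2)*(n^3 + n^2 - 22*n - 40) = (n - 5)*(n - 3)*(n + 2)*(n^2 + 6*n + 8) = (n - 5)*(n - 3)*(n + 2)^2*(n + 4)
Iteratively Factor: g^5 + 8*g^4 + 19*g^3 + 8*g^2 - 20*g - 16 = (g - 1)*(g^4 + 9*g^3 + 28*g^2 + 36*g + 16) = (g - 1)*(g + 1)*(g^3 + 8*g^2 + 20*g + 16) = (g - 1)*(g + 1)*(g + 2)*(g^2 + 6*g + 8) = (g - 1)*(g + 1)*(g + 2)*(g + 4)*(g + 2)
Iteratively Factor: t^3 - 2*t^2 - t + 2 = (t + 1)*(t^2 - 3*t + 2) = (t - 2)*(t + 1)*(t - 1)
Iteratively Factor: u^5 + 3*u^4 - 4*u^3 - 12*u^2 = (u)*(u^4 + 3*u^3 - 4*u^2 - 12*u) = u*(u + 2)*(u^3 + u^2 - 6*u) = u^2*(u + 2)*(u^2 + u - 6) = u^2*(u + 2)*(u + 3)*(u - 2)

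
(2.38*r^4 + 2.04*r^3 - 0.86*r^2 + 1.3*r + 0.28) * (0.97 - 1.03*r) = -2.4514*r^5 + 0.2074*r^4 + 2.8646*r^3 - 2.1732*r^2 + 0.9726*r + 0.2716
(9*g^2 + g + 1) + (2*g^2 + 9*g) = 11*g^2 + 10*g + 1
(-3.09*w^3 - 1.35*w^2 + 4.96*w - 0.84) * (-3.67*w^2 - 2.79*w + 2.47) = 11.3403*w^5 + 13.5756*w^4 - 22.069*w^3 - 14.0901*w^2 + 14.5948*w - 2.0748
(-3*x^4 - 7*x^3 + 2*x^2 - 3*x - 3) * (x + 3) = -3*x^5 - 16*x^4 - 19*x^3 + 3*x^2 - 12*x - 9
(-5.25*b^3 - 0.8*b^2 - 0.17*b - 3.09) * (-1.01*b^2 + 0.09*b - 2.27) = 5.3025*b^5 + 0.3355*b^4 + 12.0172*b^3 + 4.9216*b^2 + 0.1078*b + 7.0143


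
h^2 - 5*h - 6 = (h - 6)*(h + 1)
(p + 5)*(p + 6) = p^2 + 11*p + 30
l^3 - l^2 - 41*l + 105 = (l - 5)*(l - 3)*(l + 7)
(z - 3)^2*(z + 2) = z^3 - 4*z^2 - 3*z + 18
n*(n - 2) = n^2 - 2*n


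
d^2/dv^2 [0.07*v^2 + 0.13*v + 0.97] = 0.140000000000000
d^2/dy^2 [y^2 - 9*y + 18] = 2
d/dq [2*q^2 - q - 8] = 4*q - 1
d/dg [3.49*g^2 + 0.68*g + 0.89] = 6.98*g + 0.68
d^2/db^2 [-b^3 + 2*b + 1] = -6*b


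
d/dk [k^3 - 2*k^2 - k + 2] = 3*k^2 - 4*k - 1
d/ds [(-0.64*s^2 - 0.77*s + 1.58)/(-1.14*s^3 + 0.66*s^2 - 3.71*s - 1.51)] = (-0.7296*s^4 - 1.7556*s^3 + 8.2862*s^2 - 0.1528*s + 7.0245)/(1.2996*s^6 - 1.5048*s^5 + 8.8944*s^4 - 1.4544*s^3 + 11.7709*s^2 + 11.2042*s + 2.2801)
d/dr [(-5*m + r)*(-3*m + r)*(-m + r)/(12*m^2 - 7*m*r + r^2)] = (19*m^2 - 8*m*r + r^2)/(16*m^2 - 8*m*r + r^2)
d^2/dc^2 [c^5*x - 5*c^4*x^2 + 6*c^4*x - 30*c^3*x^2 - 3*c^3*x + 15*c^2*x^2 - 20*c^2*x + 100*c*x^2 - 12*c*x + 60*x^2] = 2*x*(10*c^3 - 30*c^2*x + 36*c^2 - 90*c*x - 9*c + 15*x - 20)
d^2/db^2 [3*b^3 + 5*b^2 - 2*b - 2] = 18*b + 10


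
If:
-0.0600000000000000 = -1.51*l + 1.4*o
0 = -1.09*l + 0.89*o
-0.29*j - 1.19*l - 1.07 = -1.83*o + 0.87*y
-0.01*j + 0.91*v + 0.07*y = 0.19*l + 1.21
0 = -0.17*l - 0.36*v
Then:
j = -34.17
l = -0.29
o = -0.36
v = 0.14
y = 9.81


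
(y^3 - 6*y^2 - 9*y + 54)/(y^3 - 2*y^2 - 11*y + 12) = (y^2 - 9*y + 18)/(y^2 - 5*y + 4)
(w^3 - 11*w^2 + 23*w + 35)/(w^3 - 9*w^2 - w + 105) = (w + 1)/(w + 3)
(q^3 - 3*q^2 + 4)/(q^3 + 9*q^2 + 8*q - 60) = (q^2 - q - 2)/(q^2 + 11*q + 30)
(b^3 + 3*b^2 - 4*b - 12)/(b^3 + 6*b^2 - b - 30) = (b + 2)/(b + 5)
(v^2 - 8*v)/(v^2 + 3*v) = (v - 8)/(v + 3)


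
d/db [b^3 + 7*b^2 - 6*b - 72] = 3*b^2 + 14*b - 6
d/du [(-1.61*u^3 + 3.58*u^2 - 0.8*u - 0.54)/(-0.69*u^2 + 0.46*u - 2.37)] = (1.1109*u^4 - 1.4812*u^3 + 12.5419*u^2 - 17.7144*u + 2.1444)/(0.4761*u^4 - 0.6348*u^3 + 3.4822*u^2 - 2.1804*u + 5.6169)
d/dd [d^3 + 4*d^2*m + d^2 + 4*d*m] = 3*d^2 + 8*d*m + 2*d + 4*m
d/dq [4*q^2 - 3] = 8*q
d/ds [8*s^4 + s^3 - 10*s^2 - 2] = s*(32*s^2 + 3*s - 20)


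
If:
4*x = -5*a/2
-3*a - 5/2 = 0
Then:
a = -5/6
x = 25/48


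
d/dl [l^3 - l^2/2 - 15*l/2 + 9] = 3*l^2 - l - 15/2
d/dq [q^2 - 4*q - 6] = 2*q - 4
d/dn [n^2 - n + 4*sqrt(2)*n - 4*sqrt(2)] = 2*n - 1 + 4*sqrt(2)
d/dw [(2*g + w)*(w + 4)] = 2*g + 2*w + 4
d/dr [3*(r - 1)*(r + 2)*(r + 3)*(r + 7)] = 12*r^3 + 99*r^2 + 174*r + 3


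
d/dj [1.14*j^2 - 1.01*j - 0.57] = 2.28*j - 1.01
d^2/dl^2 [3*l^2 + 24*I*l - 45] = 6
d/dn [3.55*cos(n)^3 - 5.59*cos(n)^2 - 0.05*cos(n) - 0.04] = (-10.65*cos(n)^2 + 11.18*cos(n) + 0.05)*sin(n)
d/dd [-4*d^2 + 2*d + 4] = 2 - 8*d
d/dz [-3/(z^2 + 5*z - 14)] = 3*(2*z + 5)/(z^2 + 5*z - 14)^2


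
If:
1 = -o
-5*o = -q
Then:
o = -1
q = -5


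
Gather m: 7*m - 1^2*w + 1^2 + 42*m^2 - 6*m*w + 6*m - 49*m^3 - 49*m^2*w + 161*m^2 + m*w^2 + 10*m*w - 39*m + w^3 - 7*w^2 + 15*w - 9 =-49*m^3 + m^2*(203 - 49*w) + m*(w^2 + 4*w - 26) + w^3 - 7*w^2 + 14*w - 8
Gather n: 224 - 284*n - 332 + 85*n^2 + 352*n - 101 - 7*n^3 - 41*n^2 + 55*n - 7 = -7*n^3 + 44*n^2 + 123*n - 216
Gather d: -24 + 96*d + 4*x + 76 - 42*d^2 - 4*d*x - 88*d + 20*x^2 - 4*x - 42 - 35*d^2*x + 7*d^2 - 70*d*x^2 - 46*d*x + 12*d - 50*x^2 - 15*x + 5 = d^2*(-35*x - 35) + d*(-70*x^2 - 50*x + 20) - 30*x^2 - 15*x + 15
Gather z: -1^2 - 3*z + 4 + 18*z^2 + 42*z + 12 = 18*z^2 + 39*z + 15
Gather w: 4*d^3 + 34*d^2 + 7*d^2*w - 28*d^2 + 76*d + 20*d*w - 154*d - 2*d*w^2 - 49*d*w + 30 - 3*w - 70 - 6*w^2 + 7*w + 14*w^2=4*d^3 + 6*d^2 - 78*d + w^2*(8 - 2*d) + w*(7*d^2 - 29*d + 4) - 40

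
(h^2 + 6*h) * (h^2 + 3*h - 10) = h^4 + 9*h^3 + 8*h^2 - 60*h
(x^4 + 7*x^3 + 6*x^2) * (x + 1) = x^5 + 8*x^4 + 13*x^3 + 6*x^2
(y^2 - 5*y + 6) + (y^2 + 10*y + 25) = 2*y^2 + 5*y + 31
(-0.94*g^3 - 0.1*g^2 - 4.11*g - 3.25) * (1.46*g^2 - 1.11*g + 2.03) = -1.3724*g^5 + 0.8974*g^4 - 7.7978*g^3 - 0.385899999999999*g^2 - 4.7358*g - 6.5975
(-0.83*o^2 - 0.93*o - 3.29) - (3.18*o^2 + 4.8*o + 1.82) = -4.01*o^2 - 5.73*o - 5.11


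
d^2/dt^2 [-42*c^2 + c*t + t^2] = 2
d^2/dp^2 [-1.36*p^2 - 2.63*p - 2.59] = -2.72000000000000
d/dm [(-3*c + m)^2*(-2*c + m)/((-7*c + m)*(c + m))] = (3*c - m)*((-7*c + 3*m)*(c + m)*(7*c - m) + (-2*c + m)*(3*c - m)*(7*c - m) + (c + m)*(2*c - m)*(3*c - m))/((c + m)^2*(7*c - m)^2)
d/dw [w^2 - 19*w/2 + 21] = 2*w - 19/2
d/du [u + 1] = 1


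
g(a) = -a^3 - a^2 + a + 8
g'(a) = -3*a^2 - 2*a + 1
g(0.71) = 7.85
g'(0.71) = -1.93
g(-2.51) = 15.00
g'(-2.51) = -12.88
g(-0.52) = 7.35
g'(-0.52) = 1.23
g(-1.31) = 7.22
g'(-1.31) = -1.53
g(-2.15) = 11.17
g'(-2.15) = -8.57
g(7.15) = -401.50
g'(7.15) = -166.67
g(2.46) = -10.48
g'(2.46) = -22.07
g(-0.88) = 7.03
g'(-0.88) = 0.44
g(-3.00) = 23.00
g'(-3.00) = -20.00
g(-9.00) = 647.00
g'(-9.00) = -224.00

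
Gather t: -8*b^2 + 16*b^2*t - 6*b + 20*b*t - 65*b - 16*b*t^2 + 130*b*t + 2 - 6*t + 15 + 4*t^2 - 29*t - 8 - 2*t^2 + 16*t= -8*b^2 - 71*b + t^2*(2 - 16*b) + t*(16*b^2 + 150*b - 19) + 9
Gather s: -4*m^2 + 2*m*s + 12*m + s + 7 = -4*m^2 + 12*m + s*(2*m + 1) + 7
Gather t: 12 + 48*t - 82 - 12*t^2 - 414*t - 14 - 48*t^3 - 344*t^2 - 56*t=-48*t^3 - 356*t^2 - 422*t - 84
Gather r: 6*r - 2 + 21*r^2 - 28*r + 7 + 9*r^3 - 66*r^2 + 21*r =9*r^3 - 45*r^2 - r + 5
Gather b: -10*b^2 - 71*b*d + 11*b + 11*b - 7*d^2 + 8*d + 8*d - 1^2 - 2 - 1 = -10*b^2 + b*(22 - 71*d) - 7*d^2 + 16*d - 4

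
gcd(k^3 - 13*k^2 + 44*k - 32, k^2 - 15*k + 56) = k - 8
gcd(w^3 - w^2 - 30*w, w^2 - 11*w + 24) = 1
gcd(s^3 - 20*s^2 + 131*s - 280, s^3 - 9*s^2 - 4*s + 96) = s - 8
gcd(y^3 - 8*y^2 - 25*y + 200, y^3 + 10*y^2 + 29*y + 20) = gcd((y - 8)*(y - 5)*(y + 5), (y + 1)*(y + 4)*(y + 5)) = y + 5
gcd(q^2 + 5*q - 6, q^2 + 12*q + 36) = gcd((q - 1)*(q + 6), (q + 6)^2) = q + 6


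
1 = 1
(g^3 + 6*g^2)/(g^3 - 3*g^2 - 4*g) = g*(g + 6)/(g^2 - 3*g - 4)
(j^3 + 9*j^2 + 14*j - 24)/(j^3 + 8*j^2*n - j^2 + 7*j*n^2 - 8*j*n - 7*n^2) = (j^2 + 10*j + 24)/(j^2 + 8*j*n + 7*n^2)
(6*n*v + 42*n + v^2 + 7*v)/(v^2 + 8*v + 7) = (6*n + v)/(v + 1)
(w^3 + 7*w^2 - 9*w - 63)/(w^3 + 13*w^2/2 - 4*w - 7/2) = 2*(w^2 - 9)/(2*w^2 - w - 1)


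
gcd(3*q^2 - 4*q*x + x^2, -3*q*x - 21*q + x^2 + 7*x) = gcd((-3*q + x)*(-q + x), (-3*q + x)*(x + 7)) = -3*q + x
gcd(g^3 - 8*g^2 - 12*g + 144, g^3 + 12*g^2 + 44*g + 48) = g + 4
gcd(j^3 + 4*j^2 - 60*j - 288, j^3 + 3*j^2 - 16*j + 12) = j + 6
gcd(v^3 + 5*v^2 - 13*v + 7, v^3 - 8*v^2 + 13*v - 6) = v^2 - 2*v + 1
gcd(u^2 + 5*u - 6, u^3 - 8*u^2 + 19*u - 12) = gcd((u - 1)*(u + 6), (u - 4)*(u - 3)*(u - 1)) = u - 1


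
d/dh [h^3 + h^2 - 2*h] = 3*h^2 + 2*h - 2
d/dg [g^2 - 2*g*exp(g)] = -2*g*exp(g) + 2*g - 2*exp(g)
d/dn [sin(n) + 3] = cos(n)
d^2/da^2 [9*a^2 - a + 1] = 18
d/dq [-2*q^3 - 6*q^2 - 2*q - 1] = -6*q^2 - 12*q - 2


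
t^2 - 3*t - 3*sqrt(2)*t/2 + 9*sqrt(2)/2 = (t - 3)*(t - 3*sqrt(2)/2)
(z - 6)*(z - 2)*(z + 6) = z^3 - 2*z^2 - 36*z + 72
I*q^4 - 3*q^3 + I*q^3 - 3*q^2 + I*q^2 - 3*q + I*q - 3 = (q - I)*(q + I)*(q + 3*I)*(I*q + I)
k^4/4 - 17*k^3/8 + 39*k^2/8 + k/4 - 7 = (k/4 + 1/4)*(k - 4)*(k - 7/2)*(k - 2)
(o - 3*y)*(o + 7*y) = o^2 + 4*o*y - 21*y^2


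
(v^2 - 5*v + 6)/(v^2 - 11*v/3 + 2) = 3*(v - 2)/(3*v - 2)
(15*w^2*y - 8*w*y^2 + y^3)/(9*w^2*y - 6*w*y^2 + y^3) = (-5*w + y)/(-3*w + y)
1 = 1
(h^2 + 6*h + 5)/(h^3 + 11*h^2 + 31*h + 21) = (h + 5)/(h^2 + 10*h + 21)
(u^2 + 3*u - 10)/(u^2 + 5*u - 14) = (u + 5)/(u + 7)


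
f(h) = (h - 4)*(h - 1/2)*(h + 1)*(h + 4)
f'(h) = (h - 4)*(h - 1/2)*(h + 1) + (h - 4)*(h - 1/2)*(h + 4) + (h - 4)*(h + 1)*(h + 4) + (h - 1/2)*(h + 1)*(h + 4)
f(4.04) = 5.74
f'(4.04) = 146.92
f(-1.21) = -5.22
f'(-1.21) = 27.04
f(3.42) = -55.54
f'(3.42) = 56.69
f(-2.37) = -40.83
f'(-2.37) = 25.39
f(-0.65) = 6.27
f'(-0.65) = 12.99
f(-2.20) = -36.16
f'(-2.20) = 29.27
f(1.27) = -25.15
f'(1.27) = -39.30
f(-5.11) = 233.16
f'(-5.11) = -333.93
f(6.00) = 770.00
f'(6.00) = 712.00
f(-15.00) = 45353.00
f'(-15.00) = -12675.50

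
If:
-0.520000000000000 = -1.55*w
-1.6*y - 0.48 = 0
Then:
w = 0.34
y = -0.30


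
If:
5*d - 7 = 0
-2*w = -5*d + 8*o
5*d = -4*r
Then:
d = 7/5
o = 7/8 - w/4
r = -7/4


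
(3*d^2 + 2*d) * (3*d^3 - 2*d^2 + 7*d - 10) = 9*d^5 + 17*d^3 - 16*d^2 - 20*d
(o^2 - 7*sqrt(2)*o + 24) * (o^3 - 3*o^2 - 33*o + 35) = o^5 - 7*sqrt(2)*o^4 - 3*o^4 - 9*o^3 + 21*sqrt(2)*o^3 - 37*o^2 + 231*sqrt(2)*o^2 - 792*o - 245*sqrt(2)*o + 840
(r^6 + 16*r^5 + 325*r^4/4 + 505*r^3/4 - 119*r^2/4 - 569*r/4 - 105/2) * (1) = r^6 + 16*r^5 + 325*r^4/4 + 505*r^3/4 - 119*r^2/4 - 569*r/4 - 105/2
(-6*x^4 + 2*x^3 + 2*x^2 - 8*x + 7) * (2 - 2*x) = 12*x^5 - 16*x^4 + 20*x^2 - 30*x + 14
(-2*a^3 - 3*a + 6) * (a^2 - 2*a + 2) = -2*a^5 + 4*a^4 - 7*a^3 + 12*a^2 - 18*a + 12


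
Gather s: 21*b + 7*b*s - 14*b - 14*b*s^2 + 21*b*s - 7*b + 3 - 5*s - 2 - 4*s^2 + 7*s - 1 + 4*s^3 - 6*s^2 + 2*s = 4*s^3 + s^2*(-14*b - 10) + s*(28*b + 4)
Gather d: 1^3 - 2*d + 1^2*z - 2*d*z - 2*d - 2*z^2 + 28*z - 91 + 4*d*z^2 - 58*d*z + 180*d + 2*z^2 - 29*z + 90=d*(4*z^2 - 60*z + 176)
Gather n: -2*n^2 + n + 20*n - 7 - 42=-2*n^2 + 21*n - 49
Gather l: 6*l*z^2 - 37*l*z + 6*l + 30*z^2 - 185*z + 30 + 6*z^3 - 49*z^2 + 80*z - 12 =l*(6*z^2 - 37*z + 6) + 6*z^3 - 19*z^2 - 105*z + 18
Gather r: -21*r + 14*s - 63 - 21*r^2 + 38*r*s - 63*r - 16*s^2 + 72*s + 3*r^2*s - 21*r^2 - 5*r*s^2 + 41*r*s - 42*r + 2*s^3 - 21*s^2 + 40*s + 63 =r^2*(3*s - 42) + r*(-5*s^2 + 79*s - 126) + 2*s^3 - 37*s^2 + 126*s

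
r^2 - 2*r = r*(r - 2)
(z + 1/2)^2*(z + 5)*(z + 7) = z^4 + 13*z^3 + 189*z^2/4 + 38*z + 35/4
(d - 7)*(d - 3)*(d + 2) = d^3 - 8*d^2 + d + 42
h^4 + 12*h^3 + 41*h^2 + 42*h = h*(h + 2)*(h + 3)*(h + 7)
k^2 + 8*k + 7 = (k + 1)*(k + 7)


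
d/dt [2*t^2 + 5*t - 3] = 4*t + 5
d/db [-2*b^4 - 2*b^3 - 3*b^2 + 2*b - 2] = -8*b^3 - 6*b^2 - 6*b + 2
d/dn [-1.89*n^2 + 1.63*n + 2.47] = 1.63 - 3.78*n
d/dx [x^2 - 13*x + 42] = 2*x - 13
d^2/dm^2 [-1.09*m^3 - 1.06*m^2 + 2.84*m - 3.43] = -6.54*m - 2.12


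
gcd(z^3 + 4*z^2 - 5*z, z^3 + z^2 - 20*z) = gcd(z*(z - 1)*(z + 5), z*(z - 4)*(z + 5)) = z^2 + 5*z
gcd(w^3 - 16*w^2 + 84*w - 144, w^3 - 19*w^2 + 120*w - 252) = w^2 - 12*w + 36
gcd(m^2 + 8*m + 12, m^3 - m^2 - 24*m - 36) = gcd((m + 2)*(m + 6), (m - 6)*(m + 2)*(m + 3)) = m + 2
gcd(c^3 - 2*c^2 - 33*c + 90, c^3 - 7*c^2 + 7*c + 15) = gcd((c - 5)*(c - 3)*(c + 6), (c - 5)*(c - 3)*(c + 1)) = c^2 - 8*c + 15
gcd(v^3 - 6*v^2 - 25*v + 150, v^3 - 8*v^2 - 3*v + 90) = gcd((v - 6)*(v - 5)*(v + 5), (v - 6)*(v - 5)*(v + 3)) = v^2 - 11*v + 30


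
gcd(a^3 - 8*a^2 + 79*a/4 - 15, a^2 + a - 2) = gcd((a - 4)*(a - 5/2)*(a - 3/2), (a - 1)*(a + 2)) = 1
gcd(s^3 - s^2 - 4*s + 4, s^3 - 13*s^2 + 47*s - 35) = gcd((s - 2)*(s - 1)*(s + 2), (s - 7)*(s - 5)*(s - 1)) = s - 1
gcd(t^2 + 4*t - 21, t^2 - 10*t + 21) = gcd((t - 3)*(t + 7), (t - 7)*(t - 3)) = t - 3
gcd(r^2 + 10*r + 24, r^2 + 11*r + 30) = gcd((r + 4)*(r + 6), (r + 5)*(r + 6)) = r + 6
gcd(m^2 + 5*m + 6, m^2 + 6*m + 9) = m + 3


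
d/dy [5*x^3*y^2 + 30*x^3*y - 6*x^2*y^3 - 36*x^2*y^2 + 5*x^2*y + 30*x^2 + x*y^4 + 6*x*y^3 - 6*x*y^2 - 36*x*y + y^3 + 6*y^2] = 10*x^3*y + 30*x^3 - 18*x^2*y^2 - 72*x^2*y + 5*x^2 + 4*x*y^3 + 18*x*y^2 - 12*x*y - 36*x + 3*y^2 + 12*y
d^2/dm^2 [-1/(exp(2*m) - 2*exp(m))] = 2*(-4*(1 - exp(m))^2 + (exp(m) - 2)*(2*exp(m) - 1))*exp(-m)/(exp(m) - 2)^3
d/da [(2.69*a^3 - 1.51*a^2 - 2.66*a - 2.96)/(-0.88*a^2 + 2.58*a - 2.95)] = (-2.3672*a^4 + 13.8804*a^3 - 30.0431*a^2 + 3.6994*a + 15.4838)/(0.7744*a^4 - 4.5408*a^3 + 11.8484*a^2 - 15.222*a + 8.7025)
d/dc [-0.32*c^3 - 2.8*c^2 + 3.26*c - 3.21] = -0.96*c^2 - 5.6*c + 3.26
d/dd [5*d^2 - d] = 10*d - 1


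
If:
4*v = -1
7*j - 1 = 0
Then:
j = 1/7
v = -1/4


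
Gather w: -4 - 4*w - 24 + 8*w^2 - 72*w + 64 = 8*w^2 - 76*w + 36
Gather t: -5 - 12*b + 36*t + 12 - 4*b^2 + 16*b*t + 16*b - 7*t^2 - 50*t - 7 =-4*b^2 + 4*b - 7*t^2 + t*(16*b - 14)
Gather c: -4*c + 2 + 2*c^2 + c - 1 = 2*c^2 - 3*c + 1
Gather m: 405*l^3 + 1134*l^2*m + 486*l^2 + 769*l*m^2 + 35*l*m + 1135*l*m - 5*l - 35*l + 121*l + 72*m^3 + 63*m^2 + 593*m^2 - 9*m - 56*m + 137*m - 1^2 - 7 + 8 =405*l^3 + 486*l^2 + 81*l + 72*m^3 + m^2*(769*l + 656) + m*(1134*l^2 + 1170*l + 72)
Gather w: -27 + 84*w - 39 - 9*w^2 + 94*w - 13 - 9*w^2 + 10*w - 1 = -18*w^2 + 188*w - 80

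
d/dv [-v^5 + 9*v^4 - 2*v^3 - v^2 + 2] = v*(-5*v^3 + 36*v^2 - 6*v - 2)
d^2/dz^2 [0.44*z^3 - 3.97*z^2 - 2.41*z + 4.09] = 2.64*z - 7.94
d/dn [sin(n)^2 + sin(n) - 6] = sin(2*n) + cos(n)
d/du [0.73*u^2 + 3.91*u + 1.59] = 1.46*u + 3.91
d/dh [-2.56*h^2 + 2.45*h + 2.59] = 2.45 - 5.12*h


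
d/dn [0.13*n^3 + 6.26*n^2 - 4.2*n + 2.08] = 0.39*n^2 + 12.52*n - 4.2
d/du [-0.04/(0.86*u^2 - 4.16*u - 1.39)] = (0.0688*u - 0.1664)/(-0.86*u^2 + 4.16*u + 1.39)^2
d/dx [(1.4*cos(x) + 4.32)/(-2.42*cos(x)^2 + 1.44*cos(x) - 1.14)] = (-3.388*cos(x)^2 - 20.9088*cos(x) + 7.8168)*sin(x)/(5.8564*cos(x)^4 - 6.9696*cos(x)^3 + 7.5912*cos(x)^2 - 3.2832*cos(x) + 1.2996)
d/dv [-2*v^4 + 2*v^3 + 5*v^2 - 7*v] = -8*v^3 + 6*v^2 + 10*v - 7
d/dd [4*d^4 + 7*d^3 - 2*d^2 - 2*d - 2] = 16*d^3 + 21*d^2 - 4*d - 2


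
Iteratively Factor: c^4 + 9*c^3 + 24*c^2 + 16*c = (c + 1)*(c^3 + 8*c^2 + 16*c) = (c + 1)*(c + 4)*(c^2 + 4*c) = c*(c + 1)*(c + 4)*(c + 4)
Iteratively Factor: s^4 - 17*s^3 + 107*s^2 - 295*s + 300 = (s - 4)*(s^3 - 13*s^2 + 55*s - 75) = (s - 5)*(s - 4)*(s^2 - 8*s + 15) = (s - 5)^2*(s - 4)*(s - 3)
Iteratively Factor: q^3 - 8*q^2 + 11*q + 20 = (q + 1)*(q^2 - 9*q + 20) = (q - 4)*(q + 1)*(q - 5)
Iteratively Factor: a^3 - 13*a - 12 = (a - 4)*(a^2 + 4*a + 3) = (a - 4)*(a + 1)*(a + 3)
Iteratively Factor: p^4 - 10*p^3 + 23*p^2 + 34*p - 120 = (p - 3)*(p^3 - 7*p^2 + 2*p + 40) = (p - 4)*(p - 3)*(p^2 - 3*p - 10) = (p - 4)*(p - 3)*(p + 2)*(p - 5)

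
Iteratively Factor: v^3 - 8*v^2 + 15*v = (v - 5)*(v^2 - 3*v) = (v - 5)*(v - 3)*(v)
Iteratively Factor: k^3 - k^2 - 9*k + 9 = (k - 3)*(k^2 + 2*k - 3) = (k - 3)*(k + 3)*(k - 1)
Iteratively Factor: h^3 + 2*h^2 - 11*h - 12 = (h + 1)*(h^2 + h - 12) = (h - 3)*(h + 1)*(h + 4)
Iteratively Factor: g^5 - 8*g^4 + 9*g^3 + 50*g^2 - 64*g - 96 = (g - 4)*(g^4 - 4*g^3 - 7*g^2 + 22*g + 24) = (g - 4)^2*(g^3 - 7*g - 6) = (g - 4)^2*(g + 1)*(g^2 - g - 6) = (g - 4)^2*(g + 1)*(g + 2)*(g - 3)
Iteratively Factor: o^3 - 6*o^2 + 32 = (o - 4)*(o^2 - 2*o - 8) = (o - 4)*(o + 2)*(o - 4)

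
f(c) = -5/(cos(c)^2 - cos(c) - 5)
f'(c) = -5*(2*sin(c)*cos(c) - sin(c))/(cos(c)^2 - cos(c) - 5)^2 = 5*(1 - 2*cos(c))*sin(c)/(sin(c)^2 + cos(c) + 4)^2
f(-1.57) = 1.00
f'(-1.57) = -0.20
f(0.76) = 0.96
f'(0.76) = -0.06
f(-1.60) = 1.01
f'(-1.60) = -0.21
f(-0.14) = 1.00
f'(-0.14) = 0.03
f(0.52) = 0.98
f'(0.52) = -0.07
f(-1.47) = 0.98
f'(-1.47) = -0.15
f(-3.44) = 1.60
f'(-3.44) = 0.44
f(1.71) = 1.03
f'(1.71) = 0.27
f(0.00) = 1.00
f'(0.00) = 0.00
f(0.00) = 1.00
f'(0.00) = 0.00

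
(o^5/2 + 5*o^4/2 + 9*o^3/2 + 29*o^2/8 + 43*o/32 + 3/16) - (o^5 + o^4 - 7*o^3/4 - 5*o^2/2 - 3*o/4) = -o^5/2 + 3*o^4/2 + 25*o^3/4 + 49*o^2/8 + 67*o/32 + 3/16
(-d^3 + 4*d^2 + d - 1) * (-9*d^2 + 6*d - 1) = 9*d^5 - 42*d^4 + 16*d^3 + 11*d^2 - 7*d + 1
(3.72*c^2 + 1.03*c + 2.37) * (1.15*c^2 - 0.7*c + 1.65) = 4.278*c^4 - 1.4195*c^3 + 8.1425*c^2 + 0.0405*c + 3.9105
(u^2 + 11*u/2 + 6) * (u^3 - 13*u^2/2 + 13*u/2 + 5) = u^5 - u^4 - 93*u^3/4 + 7*u^2/4 + 133*u/2 + 30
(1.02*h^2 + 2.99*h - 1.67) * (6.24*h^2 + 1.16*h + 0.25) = 6.3648*h^4 + 19.8408*h^3 - 6.6974*h^2 - 1.1897*h - 0.4175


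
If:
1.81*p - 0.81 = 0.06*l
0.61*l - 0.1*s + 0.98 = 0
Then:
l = 0.163934426229508*s - 1.60655737704918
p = 0.00543429037224889*s + 0.394257766506657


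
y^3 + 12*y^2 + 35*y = y*(y + 5)*(y + 7)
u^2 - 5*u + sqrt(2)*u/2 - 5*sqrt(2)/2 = (u - 5)*(u + sqrt(2)/2)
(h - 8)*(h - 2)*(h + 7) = h^3 - 3*h^2 - 54*h + 112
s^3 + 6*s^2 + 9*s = s*(s + 3)^2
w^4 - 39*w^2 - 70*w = w*(w - 7)*(w + 2)*(w + 5)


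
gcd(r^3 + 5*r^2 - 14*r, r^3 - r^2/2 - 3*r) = r^2 - 2*r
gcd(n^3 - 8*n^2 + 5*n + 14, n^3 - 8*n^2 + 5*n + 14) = n^3 - 8*n^2 + 5*n + 14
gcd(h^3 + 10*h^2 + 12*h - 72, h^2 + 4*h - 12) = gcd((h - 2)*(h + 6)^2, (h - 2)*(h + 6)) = h^2 + 4*h - 12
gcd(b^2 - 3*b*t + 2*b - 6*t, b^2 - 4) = b + 2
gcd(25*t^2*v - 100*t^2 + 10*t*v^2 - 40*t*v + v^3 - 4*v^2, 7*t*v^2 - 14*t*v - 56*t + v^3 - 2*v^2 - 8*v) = v - 4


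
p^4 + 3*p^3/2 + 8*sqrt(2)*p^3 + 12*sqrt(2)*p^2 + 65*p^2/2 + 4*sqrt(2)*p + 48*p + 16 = (p + 1/2)*(p + 1)*(p + 4*sqrt(2))^2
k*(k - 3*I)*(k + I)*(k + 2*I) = k^4 + 7*k^2 + 6*I*k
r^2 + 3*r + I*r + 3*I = (r + 3)*(r + I)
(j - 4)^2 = j^2 - 8*j + 16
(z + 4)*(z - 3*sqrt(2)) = z^2 - 3*sqrt(2)*z + 4*z - 12*sqrt(2)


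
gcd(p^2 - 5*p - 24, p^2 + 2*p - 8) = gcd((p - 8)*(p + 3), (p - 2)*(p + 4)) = 1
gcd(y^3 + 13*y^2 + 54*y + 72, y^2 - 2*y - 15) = y + 3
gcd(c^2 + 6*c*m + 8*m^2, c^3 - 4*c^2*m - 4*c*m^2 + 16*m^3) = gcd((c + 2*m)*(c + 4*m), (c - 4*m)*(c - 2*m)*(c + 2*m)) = c + 2*m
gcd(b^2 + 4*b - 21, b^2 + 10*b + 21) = b + 7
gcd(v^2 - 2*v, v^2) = v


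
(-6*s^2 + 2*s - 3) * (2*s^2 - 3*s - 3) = -12*s^4 + 22*s^3 + 6*s^2 + 3*s + 9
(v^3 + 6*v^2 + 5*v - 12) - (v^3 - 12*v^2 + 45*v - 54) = 18*v^2 - 40*v + 42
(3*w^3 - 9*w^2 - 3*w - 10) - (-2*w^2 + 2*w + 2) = 3*w^3 - 7*w^2 - 5*w - 12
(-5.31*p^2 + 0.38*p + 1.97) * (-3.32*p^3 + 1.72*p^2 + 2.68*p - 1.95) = 17.6292*p^5 - 10.3948*p^4 - 20.1176*p^3 + 14.7613*p^2 + 4.5386*p - 3.8415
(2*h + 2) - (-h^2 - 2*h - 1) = h^2 + 4*h + 3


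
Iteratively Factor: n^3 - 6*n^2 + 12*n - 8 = (n - 2)*(n^2 - 4*n + 4) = (n - 2)^2*(n - 2)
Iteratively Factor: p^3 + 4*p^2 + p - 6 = (p - 1)*(p^2 + 5*p + 6) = (p - 1)*(p + 2)*(p + 3)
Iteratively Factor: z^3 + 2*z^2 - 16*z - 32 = (z - 4)*(z^2 + 6*z + 8) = (z - 4)*(z + 2)*(z + 4)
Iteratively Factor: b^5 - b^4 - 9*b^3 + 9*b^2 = (b + 3)*(b^4 - 4*b^3 + 3*b^2) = (b - 1)*(b + 3)*(b^3 - 3*b^2) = b*(b - 1)*(b + 3)*(b^2 - 3*b) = b*(b - 3)*(b - 1)*(b + 3)*(b)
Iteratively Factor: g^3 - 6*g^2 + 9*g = (g - 3)*(g^2 - 3*g) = (g - 3)^2*(g)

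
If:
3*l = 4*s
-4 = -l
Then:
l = 4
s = 3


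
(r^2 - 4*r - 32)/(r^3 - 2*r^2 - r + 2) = (r^2 - 4*r - 32)/(r^3 - 2*r^2 - r + 2)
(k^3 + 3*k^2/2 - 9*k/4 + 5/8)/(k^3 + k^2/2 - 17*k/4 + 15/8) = (2*k - 1)/(2*k - 3)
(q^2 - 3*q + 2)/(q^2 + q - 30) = (q^2 - 3*q + 2)/(q^2 + q - 30)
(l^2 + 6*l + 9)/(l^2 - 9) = (l + 3)/(l - 3)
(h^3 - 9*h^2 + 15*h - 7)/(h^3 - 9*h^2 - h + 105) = (h^2 - 2*h + 1)/(h^2 - 2*h - 15)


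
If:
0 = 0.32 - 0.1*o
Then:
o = 3.20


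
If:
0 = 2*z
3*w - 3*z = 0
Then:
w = 0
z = 0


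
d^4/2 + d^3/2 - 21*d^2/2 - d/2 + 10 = (d/2 + 1/2)*(d - 4)*(d - 1)*(d + 5)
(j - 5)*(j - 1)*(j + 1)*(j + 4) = j^4 - j^3 - 21*j^2 + j + 20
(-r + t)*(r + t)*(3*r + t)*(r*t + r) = -3*r^4*t - 3*r^4 - r^3*t^2 - r^3*t + 3*r^2*t^3 + 3*r^2*t^2 + r*t^4 + r*t^3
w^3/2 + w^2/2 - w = w*(w/2 + 1)*(w - 1)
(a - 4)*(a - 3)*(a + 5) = a^3 - 2*a^2 - 23*a + 60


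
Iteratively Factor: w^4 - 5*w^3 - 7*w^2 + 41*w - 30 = (w - 5)*(w^3 - 7*w + 6) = (w - 5)*(w - 1)*(w^2 + w - 6) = (w - 5)*(w - 2)*(w - 1)*(w + 3)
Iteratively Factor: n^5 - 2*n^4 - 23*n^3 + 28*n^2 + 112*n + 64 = (n - 4)*(n^4 + 2*n^3 - 15*n^2 - 32*n - 16) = (n - 4)*(n + 1)*(n^3 + n^2 - 16*n - 16) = (n - 4)*(n + 1)^2*(n^2 - 16) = (n - 4)*(n + 1)^2*(n + 4)*(n - 4)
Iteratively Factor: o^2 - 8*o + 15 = (o - 5)*(o - 3)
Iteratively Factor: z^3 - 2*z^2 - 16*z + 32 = (z - 2)*(z^2 - 16) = (z - 2)*(z + 4)*(z - 4)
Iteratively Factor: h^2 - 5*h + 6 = (h - 3)*(h - 2)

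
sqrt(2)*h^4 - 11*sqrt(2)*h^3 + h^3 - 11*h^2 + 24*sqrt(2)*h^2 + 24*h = h*(h - 8)*(h - 3)*(sqrt(2)*h + 1)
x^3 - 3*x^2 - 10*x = x*(x - 5)*(x + 2)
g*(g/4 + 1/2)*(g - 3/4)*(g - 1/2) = g^4/4 + 3*g^3/16 - 17*g^2/32 + 3*g/16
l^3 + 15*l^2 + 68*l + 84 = (l + 2)*(l + 6)*(l + 7)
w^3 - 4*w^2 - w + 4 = (w - 4)*(w - 1)*(w + 1)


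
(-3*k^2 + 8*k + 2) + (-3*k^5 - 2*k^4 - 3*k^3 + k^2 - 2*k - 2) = -3*k^5 - 2*k^4 - 3*k^3 - 2*k^2 + 6*k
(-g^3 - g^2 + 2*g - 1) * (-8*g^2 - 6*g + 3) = 8*g^5 + 14*g^4 - 13*g^3 - 7*g^2 + 12*g - 3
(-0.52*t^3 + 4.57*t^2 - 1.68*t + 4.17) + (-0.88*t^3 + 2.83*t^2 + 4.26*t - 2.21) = -1.4*t^3 + 7.4*t^2 + 2.58*t + 1.96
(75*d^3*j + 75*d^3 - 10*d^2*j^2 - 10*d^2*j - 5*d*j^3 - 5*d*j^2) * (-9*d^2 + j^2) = -675*d^5*j - 675*d^5 + 90*d^4*j^2 + 90*d^4*j + 120*d^3*j^3 + 120*d^3*j^2 - 10*d^2*j^4 - 10*d^2*j^3 - 5*d*j^5 - 5*d*j^4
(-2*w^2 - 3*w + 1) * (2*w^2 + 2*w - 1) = -4*w^4 - 10*w^3 - 2*w^2 + 5*w - 1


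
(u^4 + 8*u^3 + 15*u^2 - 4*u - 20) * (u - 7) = u^5 + u^4 - 41*u^3 - 109*u^2 + 8*u + 140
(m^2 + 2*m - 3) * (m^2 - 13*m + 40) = m^4 - 11*m^3 + 11*m^2 + 119*m - 120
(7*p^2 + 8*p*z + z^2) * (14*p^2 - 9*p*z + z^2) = 98*p^4 + 49*p^3*z - 51*p^2*z^2 - p*z^3 + z^4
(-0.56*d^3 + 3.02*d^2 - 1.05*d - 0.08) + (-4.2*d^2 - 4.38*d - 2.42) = -0.56*d^3 - 1.18*d^2 - 5.43*d - 2.5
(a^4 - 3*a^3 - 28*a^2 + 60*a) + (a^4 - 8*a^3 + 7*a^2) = 2*a^4 - 11*a^3 - 21*a^2 + 60*a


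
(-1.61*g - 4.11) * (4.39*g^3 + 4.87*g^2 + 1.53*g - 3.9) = -7.0679*g^4 - 25.8836*g^3 - 22.479*g^2 - 0.00930000000000053*g + 16.029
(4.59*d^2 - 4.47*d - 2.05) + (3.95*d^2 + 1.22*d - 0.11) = 8.54*d^2 - 3.25*d - 2.16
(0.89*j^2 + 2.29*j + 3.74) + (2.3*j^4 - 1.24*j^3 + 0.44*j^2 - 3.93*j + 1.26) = 2.3*j^4 - 1.24*j^3 + 1.33*j^2 - 1.64*j + 5.0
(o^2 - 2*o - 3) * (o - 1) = o^3 - 3*o^2 - o + 3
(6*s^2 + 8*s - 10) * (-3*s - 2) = -18*s^3 - 36*s^2 + 14*s + 20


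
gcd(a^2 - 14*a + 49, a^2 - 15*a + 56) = a - 7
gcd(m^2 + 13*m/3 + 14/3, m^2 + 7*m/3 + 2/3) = m + 2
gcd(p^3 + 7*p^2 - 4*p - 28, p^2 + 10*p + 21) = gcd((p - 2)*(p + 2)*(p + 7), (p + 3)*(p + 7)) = p + 7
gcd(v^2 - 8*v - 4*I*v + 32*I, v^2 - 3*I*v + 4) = v - 4*I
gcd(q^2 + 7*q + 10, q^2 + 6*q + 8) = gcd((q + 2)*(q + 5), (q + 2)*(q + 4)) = q + 2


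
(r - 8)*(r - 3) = r^2 - 11*r + 24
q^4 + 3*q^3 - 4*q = q*(q - 1)*(q + 2)^2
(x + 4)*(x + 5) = x^2 + 9*x + 20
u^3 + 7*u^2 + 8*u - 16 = (u - 1)*(u + 4)^2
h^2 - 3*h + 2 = (h - 2)*(h - 1)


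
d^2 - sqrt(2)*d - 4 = (d - 2*sqrt(2))*(d + sqrt(2))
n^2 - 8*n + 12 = (n - 6)*(n - 2)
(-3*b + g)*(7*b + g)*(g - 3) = -21*b^2*g + 63*b^2 + 4*b*g^2 - 12*b*g + g^3 - 3*g^2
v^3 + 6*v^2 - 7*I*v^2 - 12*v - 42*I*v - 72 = (v + 6)*(v - 4*I)*(v - 3*I)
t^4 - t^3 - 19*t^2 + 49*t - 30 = (t - 3)*(t - 2)*(t - 1)*(t + 5)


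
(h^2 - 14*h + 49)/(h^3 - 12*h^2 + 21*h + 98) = 1/(h + 2)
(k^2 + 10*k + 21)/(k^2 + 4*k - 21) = (k + 3)/(k - 3)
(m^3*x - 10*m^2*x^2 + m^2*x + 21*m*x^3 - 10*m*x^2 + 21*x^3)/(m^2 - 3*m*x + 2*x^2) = x*(m^3 - 10*m^2*x + m^2 + 21*m*x^2 - 10*m*x + 21*x^2)/(m^2 - 3*m*x + 2*x^2)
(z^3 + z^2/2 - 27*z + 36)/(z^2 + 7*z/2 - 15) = (2*z^2 - 11*z + 12)/(2*z - 5)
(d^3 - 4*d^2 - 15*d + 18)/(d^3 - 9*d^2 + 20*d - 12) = (d + 3)/(d - 2)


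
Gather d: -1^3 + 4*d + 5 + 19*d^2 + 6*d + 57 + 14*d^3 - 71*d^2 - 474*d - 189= 14*d^3 - 52*d^2 - 464*d - 128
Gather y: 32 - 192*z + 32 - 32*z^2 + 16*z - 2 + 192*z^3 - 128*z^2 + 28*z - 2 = 192*z^3 - 160*z^2 - 148*z + 60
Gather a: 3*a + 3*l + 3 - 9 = 3*a + 3*l - 6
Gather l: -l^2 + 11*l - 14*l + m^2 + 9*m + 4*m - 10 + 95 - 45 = -l^2 - 3*l + m^2 + 13*m + 40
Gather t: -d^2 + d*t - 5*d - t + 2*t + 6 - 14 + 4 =-d^2 - 5*d + t*(d + 1) - 4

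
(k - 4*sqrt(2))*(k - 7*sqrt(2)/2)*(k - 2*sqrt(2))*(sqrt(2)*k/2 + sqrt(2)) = sqrt(2)*k^4/2 - 19*k^3/2 + sqrt(2)*k^3 - 19*k^2 + 29*sqrt(2)*k^2 - 56*k + 58*sqrt(2)*k - 112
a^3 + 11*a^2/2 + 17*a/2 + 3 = (a + 1/2)*(a + 2)*(a + 3)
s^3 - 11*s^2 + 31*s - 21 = (s - 7)*(s - 3)*(s - 1)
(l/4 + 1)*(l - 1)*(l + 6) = l^3/4 + 9*l^2/4 + 7*l/2 - 6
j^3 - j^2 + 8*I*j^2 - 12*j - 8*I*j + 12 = (j - 1)*(j + 2*I)*(j + 6*I)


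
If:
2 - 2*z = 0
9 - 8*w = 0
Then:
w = 9/8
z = 1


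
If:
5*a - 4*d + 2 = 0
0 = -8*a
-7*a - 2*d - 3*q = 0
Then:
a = 0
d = 1/2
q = -1/3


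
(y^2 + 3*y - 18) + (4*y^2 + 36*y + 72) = 5*y^2 + 39*y + 54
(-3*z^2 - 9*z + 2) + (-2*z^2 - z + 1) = -5*z^2 - 10*z + 3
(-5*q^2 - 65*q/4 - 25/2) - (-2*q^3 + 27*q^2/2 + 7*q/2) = 2*q^3 - 37*q^2/2 - 79*q/4 - 25/2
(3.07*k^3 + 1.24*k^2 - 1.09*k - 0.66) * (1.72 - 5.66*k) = -17.3762*k^4 - 1.738*k^3 + 8.3022*k^2 + 1.8608*k - 1.1352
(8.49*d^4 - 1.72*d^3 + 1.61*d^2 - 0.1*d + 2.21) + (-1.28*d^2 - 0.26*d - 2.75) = 8.49*d^4 - 1.72*d^3 + 0.33*d^2 - 0.36*d - 0.54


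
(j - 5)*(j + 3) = j^2 - 2*j - 15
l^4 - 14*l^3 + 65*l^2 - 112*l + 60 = (l - 6)*(l - 5)*(l - 2)*(l - 1)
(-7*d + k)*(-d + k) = 7*d^2 - 8*d*k + k^2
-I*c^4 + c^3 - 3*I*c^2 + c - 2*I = (c - I)^2*(c + 2*I)*(-I*c + 1)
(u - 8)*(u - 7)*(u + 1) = u^3 - 14*u^2 + 41*u + 56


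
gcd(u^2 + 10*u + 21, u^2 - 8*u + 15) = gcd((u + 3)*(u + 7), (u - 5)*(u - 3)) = 1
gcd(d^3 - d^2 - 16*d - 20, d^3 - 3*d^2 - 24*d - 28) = d^2 + 4*d + 4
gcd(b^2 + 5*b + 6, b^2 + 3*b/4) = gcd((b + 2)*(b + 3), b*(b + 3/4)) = 1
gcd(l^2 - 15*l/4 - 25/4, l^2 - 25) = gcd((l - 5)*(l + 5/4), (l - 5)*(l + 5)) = l - 5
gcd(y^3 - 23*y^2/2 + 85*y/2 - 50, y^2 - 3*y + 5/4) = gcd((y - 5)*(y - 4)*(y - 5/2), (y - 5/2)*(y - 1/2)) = y - 5/2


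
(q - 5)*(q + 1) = q^2 - 4*q - 5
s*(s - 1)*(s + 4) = s^3 + 3*s^2 - 4*s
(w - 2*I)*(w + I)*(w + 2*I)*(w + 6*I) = w^4 + 7*I*w^3 - 2*w^2 + 28*I*w - 24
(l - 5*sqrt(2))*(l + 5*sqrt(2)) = l^2 - 50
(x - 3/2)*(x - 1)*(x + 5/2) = x^3 - 19*x/4 + 15/4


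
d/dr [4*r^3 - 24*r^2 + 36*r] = 12*r^2 - 48*r + 36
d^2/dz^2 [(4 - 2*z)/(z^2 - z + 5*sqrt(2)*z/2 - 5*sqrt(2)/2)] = 8*((2 - z)*(4*z - 2 + 5*sqrt(2))^2 + (6*z - 6 + 5*sqrt(2))*(2*z^2 - 2*z + 5*sqrt(2)*z - 5*sqrt(2)))/(2*z^2 - 2*z + 5*sqrt(2)*z - 5*sqrt(2))^3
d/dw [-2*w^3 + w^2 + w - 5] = -6*w^2 + 2*w + 1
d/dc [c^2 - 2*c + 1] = 2*c - 2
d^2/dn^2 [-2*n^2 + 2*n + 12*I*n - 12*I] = -4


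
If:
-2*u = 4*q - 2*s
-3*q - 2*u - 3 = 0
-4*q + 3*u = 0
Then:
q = -9/17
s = -30/17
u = -12/17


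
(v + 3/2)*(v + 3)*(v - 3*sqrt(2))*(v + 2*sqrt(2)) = v^4 - sqrt(2)*v^3 + 9*v^3/2 - 15*v^2/2 - 9*sqrt(2)*v^2/2 - 54*v - 9*sqrt(2)*v/2 - 54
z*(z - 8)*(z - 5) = z^3 - 13*z^2 + 40*z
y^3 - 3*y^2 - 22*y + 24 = (y - 6)*(y - 1)*(y + 4)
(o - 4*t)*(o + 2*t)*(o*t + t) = o^3*t - 2*o^2*t^2 + o^2*t - 8*o*t^3 - 2*o*t^2 - 8*t^3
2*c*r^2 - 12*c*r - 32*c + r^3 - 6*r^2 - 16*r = (2*c + r)*(r - 8)*(r + 2)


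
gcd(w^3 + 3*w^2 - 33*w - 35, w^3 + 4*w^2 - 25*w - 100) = w - 5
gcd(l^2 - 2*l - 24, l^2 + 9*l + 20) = l + 4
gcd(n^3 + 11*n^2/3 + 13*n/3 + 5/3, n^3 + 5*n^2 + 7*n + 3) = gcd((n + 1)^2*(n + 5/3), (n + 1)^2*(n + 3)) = n^2 + 2*n + 1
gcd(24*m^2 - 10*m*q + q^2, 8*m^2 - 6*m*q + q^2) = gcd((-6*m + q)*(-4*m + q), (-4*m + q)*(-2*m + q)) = -4*m + q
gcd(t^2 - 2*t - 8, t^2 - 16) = t - 4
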